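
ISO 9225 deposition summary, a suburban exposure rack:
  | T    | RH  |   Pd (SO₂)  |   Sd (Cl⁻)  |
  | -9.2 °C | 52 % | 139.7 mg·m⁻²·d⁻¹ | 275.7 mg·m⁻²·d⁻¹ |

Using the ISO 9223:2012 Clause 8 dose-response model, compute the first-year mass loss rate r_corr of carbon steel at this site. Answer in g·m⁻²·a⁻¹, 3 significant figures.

r_corr = 129 g·m⁻²·a⁻¹

carbon steel: f(T) = +0.150·(T−10) [T≤10 °C] = -2.8800
  SO₂ term: 1.77·139.7^0.52·exp(0.02·52-2.8800) = 3.668
  Cl⁻ term: 0.102·275.7^0.62·exp(0.033·52+0.04·-9.2) = 12.8
  r_corr = 3.668 + 12.8 = 16.46 μm/a
Convert to mass loss: 16.46 μm/a × 7.85 g/cm³ = 129.2 g·m⁻²·a⁻¹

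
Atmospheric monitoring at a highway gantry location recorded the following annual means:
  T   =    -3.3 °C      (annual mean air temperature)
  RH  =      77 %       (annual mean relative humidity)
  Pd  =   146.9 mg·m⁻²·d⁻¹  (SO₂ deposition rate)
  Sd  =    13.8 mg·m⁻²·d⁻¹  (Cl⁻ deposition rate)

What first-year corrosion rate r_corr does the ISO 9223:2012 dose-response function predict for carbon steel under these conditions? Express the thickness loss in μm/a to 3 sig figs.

carbon steel: temperature factor f = +0.150·(-13.3) = -1.9950
  SO₂ term: 1.77·146.9^0.52·exp(0.02·77-1.9950) = 15.04
  Cl⁻ term: 0.102·13.8^0.62·exp(0.033·77+0.04·-3.3) = 5.775
  r_corr = 15.04 + 5.775 = 20.81 μm/a

r_corr = 20.8 μm/a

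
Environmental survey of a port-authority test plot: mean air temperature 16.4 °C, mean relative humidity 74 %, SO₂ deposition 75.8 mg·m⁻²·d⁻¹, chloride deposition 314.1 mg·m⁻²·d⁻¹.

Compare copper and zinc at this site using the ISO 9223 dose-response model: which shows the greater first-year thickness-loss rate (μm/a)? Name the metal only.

copper: temperature factor f = -0.080·(6.4) = -0.5120
  SO₂ term: 0.0053·75.8^0.26·exp(0.059·74-0.5120) = 0.7705
  Cl⁻ term: 0.01025·314.1^0.27·exp(0.036·74+0.049·16.4) = 1.552
  r_corr = 0.7705 + 1.552 = 2.322 μm/a
zinc: T>10 °C ⇒ hinge -0.071·(16.4−10) = -0.4544
  Pd branch = 0.0129·Pd^0.44·e^(0.046·RH+f) = 1.654 μm/a
  Sd branch = 0.0175·Sd^0.57·e^(0.008·RH+0.085·T) = 3.38 μm/a
  sum: 1.654 + 3.38 → r_corr = 5.034 μm/a
Ordering by μm/a: zinc (5.03) > copper (2.32)

zinc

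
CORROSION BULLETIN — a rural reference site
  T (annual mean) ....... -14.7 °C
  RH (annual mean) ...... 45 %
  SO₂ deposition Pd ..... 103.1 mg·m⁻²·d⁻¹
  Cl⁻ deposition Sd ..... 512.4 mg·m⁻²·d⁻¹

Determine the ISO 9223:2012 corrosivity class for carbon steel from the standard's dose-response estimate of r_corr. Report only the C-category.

carbon steel: T≤10 °C ⇒ hinge +0.150·(-14.7−10) = -3.7050
  sulphur-dioxide contribution → 1.193 μm/a
  chloride contribution → 11.97 μm/a
  ⇒ r_corr(carbon steel) = 13.16 μm/a
13.2 μm/a falls in (1.3, 25] for carbon steel → category C2

C2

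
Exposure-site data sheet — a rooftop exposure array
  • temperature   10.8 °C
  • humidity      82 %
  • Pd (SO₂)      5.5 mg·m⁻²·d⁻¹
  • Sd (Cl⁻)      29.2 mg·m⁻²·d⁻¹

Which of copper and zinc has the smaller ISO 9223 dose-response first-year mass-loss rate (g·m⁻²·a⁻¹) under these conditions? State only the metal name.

zinc

copper: T>10 °C ⇒ hinge -0.080·(10.8−10) = -0.0640
  sulphur-dioxide contribution → 0.9774 μm/a
  chloride contribution → 0.8284 μm/a
  ⇒ r_corr(copper) = 1.806 μm/a
  mass loss = 1.806 μm/a × 8.96 g/cm³ = 16.18 g·m⁻²·a⁻¹
zinc: f(T) = -0.071·(T−10) [T>10 °C] = -0.0568
  sulphur-dioxide contribution → 1.122 μm/a
  chloride contribution → 0.5779 μm/a
  ⇒ r_corr(zinc) = 1.7 μm/a
  mass loss = 1.7 μm/a × 7.14 g/cm³ = 12.13 g·m⁻²·a⁻¹
Ordering by g·m⁻²·a⁻¹: copper (16.2) > zinc (12.1)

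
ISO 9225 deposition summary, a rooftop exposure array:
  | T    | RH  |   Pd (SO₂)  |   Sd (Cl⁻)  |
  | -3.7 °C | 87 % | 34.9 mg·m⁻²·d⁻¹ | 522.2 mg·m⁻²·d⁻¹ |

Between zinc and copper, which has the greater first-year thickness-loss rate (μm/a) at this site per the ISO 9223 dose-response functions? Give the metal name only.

zinc: temperature factor f = +0.038·(-13.7) = -0.5206
  SO₂ term: 0.0129·34.9^0.44·exp(0.046·87-0.5206) = 2.002
  Cl⁻ term: 0.0175·522.2^0.57·exp(0.008·87+0.085·-3.7) = 0.9076
  r_corr = 2.002 + 0.9076 = 2.909 μm/a
copper: f(T) = +0.126·(T−10) [T≤10 °C] = -1.7262
  SO₂ term: 0.0053·34.9^0.26·exp(0.059·87-1.7262) = 0.4027
  Cl⁻ term: 0.01025·522.2^0.27·exp(0.036·87+0.049·-3.7) = 1.062
  sum: 0.4027 + 1.062 → r_corr = 1.464 μm/a
Ordering by μm/a: zinc (2.91) > copper (1.46)

zinc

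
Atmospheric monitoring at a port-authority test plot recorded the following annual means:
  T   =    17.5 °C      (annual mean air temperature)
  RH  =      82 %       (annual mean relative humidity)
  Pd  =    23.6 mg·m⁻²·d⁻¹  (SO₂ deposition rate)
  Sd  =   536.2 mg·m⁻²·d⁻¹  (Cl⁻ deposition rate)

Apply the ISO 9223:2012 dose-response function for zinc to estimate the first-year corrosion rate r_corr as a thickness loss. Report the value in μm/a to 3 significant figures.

r_corr = 6.69 μm/a

zinc: f(T) = -0.071·(T−10) [T>10 °C] = -0.5325
  sulphur-dioxide contribution → 1.323 μm/a
  chloride contribution → 5.366 μm/a
  total first-year rate 6.689 μm/a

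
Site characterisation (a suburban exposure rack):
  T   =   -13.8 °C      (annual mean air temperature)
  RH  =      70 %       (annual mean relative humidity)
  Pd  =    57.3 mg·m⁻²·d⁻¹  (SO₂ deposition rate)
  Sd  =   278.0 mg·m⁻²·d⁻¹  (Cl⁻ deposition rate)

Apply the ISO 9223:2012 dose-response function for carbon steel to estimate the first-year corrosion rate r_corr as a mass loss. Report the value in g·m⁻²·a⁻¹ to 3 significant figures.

carbon steel: temperature factor f = +0.150·(-23.8) = -3.5700
  sulphur-dioxide contribution → 1.659 μm/a
  chloride contribution → 19.38 μm/a
  ⇒ r_corr(carbon steel) = 21.04 μm/a
Convert to mass loss: 21.04 μm/a × 7.85 g/cm³ = 165.2 g·m⁻²·a⁻¹

r_corr = 165 g·m⁻²·a⁻¹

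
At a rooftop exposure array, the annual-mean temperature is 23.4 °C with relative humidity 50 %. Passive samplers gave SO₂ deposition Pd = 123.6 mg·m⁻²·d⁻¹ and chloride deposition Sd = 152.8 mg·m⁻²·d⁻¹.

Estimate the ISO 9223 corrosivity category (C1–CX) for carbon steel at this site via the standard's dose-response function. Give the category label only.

carbon steel: temperature factor f = -0.054·(13.4) = -0.7236
  Pd branch = 1.77·Pd^0.52·e^(0.02·RH+f) = 28.57 μm/a
  Cl⁻ term: 0.102·152.8^0.62·exp(0.033·50+0.04·23.4) = 30.61
  sum: 28.57 + 30.61 → r_corr = 59.18 μm/a
ISO 9223 Table 2 (carbon steel): 50 < 59.2 ≤ 80 μm/a ⇒ C4

C4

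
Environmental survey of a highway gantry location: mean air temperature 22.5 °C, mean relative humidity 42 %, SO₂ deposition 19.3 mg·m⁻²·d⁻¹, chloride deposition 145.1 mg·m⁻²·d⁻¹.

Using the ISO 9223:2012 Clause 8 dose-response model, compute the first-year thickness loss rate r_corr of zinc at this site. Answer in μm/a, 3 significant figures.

zinc: temperature factor f = -0.071·(12.5) = -0.8875
  SO₂ term: 0.0129·19.3^0.44·exp(0.046·42-0.8875) = 0.1349
  Cl⁻ term: 0.0175·145.1^0.57·exp(0.008·42+0.085·22.5) = 2.829
  sum: 0.1349 + 2.829 → r_corr = 2.964 μm/a

r_corr = 2.96 μm/a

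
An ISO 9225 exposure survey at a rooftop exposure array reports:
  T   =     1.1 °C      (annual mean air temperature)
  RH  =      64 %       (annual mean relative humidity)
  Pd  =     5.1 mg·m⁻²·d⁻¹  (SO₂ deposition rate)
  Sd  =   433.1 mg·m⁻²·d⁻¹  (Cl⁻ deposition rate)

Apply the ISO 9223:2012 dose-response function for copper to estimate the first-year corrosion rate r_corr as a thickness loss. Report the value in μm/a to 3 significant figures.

r_corr = 0.673 μm/a

copper: f(T) = +0.126·(T−10) [T≤10 °C] = -1.1214
  SO₂ term: 0.0053·5.1^0.26·exp(0.059·64-1.1214) = 0.1151
  Cl⁻ term: 0.01025·433.1^0.27·exp(0.036·64+0.049·1.1) = 0.558
  r_corr = 0.1151 + 0.558 = 0.6731 μm/a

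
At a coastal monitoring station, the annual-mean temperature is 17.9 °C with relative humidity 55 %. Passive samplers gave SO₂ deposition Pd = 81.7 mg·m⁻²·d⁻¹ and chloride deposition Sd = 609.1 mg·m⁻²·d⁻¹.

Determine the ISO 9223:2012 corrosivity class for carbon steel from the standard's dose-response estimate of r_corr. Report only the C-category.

C5

carbon steel: T>10 °C ⇒ hinge -0.054·(17.9−10) = -0.4266
  SO₂ term: 1.77·81.7^0.52·exp(0.02·55-0.4266) = 34.26
  Sd branch = 0.102·Sd^0.62·e^(0.033·RH+0.04·T) = 68.28 μm/a
  sum: 34.26 + 68.28 → r_corr = 102.5 μm/a
Category bounds: 80…200 μm/a bracket r_corr ⇒ C5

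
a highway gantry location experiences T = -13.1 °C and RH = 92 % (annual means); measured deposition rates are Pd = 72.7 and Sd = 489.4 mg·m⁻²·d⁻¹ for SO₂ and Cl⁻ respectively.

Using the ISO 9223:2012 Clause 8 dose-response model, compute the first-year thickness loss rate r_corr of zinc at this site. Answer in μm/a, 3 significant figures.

zinc: f(T) = +0.038·(T−10) [T≤10 °C] = -0.8778
  sulphur-dioxide contribution → 2.434 μm/a
  chloride contribution → 0.4094 μm/a
  ⇒ r_corr(zinc) = 2.844 μm/a

r_corr = 2.84 μm/a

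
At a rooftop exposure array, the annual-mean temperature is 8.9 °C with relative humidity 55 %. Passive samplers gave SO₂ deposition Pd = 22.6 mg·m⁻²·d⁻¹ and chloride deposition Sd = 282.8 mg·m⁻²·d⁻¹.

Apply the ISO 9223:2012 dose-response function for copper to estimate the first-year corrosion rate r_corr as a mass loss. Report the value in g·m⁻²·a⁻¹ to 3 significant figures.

copper: f(T) = +0.126·(T−10) [T≤10 °C] = -0.1386
  sulphur-dioxide contribution → 0.2663 μm/a
  chloride contribution → 0.5271 μm/a
  ⇒ r_corr(copper) = 0.7935 μm/a
Convert to mass loss: 0.7935 μm/a × 8.96 g/cm³ = 7.11 g·m⁻²·a⁻¹

r_corr = 7.11 g·m⁻²·a⁻¹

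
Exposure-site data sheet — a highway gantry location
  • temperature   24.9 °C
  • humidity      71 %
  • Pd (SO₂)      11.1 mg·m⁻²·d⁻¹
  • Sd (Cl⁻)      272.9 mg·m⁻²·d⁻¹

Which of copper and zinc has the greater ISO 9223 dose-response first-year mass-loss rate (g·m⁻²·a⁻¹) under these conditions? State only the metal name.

zinc

copper: f(T) = -0.080·(T−10) [T>10 °C] = -1.1920
  sulphur-dioxide contribution → 0.1984 μm/a
  chloride contribution → 2.034 μm/a
  total first-year rate 2.233 μm/a
  mass loss = 2.233 μm/a × 8.96 g/cm³ = 20 g·m⁻²·a⁻¹
zinc: T>10 °C ⇒ hinge -0.071·(24.9−10) = -1.0579
  sulphur-dioxide contribution → 0.3385 μm/a
  chloride contribution → 6.272 μm/a
  total first-year rate 6.611 μm/a
  mass loss = 6.611 μm/a × 7.14 g/cm³ = 47.2 g·m⁻²·a⁻¹
Ordering by g·m⁻²·a⁻¹: zinc (47.2) > copper (20)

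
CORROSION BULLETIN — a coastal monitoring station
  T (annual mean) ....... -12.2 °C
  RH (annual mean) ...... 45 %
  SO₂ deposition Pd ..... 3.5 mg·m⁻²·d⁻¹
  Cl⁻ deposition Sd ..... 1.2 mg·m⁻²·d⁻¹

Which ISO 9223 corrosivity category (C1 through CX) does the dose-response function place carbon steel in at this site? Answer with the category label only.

C1

carbon steel: T≤10 °C ⇒ hinge +0.150·(-12.2−10) = -3.3300
  Pd branch = 1.77·Pd^0.52·e^(0.02·RH+f) = 0.2989 μm/a
  Sd branch = 0.102·Sd^0.62·e^(0.033·RH+0.04·T) = 0.3095 μm/a
  r_corr = 0.2989 + 0.3095 = 0.6084 μm/a
0.608 μm/a falls in (0, 1.3] for carbon steel → category C1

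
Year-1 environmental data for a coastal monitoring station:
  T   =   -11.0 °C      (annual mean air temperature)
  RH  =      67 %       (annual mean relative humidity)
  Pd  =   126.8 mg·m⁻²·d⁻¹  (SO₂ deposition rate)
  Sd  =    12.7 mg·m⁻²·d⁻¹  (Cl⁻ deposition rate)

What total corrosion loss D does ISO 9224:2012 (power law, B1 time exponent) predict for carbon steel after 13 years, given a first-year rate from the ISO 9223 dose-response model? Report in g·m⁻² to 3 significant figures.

carbon steel: f(T) = +0.150·(T−10) [T≤10 °C] = -3.1500
  SO₂ term: 1.77·126.8^0.52·exp(0.02·67-3.1500) = 3.594
  Sd branch = 0.102·Sd^0.62·e^(0.033·RH+0.04·T) = 2.898 μm/a
  r_corr = 3.594 + 2.898 = 6.492 μm/a
Long-term exponent b (ISO 9224 Table 2, B1) = 0.523
  D(13) = 6.492 × 13^0.523 = 6.492 × 3.825 = 24.83 μm
  Mass loss = 24.83 μm × 7.85 g/cm³ = 194.9 g·m⁻²

D(13) = 195 g·m⁻²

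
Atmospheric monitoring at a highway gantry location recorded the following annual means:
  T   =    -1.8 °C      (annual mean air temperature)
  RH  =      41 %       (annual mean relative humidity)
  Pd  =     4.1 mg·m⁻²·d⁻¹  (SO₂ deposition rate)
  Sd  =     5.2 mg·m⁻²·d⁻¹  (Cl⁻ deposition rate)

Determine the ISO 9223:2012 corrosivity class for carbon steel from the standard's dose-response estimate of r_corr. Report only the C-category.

C2

carbon steel: f(T) = +0.150·(T−10) [T≤10 °C] = -1.7700
  SO₂ term: 1.77·4.1^0.52·exp(0.02·41-1.7700) = 1.426
  Cl⁻ term: 0.102·5.2^0.62·exp(0.033·41+0.04·-1.8) = 1.021
  sum: 1.426 + 1.021 → r_corr = 2.446 μm/a
2.45 μm/a falls in (1.3, 25] for carbon steel → category C2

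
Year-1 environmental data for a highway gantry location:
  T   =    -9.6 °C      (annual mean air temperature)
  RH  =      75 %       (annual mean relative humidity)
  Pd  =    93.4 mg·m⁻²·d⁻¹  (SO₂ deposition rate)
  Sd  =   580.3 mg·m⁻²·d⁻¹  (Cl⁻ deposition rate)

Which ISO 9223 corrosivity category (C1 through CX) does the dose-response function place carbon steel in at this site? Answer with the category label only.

C3

carbon steel: T≤10 °C ⇒ hinge +0.150·(-9.6−10) = -2.9400
  sulphur-dioxide contribution → 4.438 μm/a
  chloride contribution → 42.68 μm/a
  ⇒ r_corr(carbon steel) = 47.11 μm/a
47.1 μm/a falls in (25, 50] for carbon steel → category C3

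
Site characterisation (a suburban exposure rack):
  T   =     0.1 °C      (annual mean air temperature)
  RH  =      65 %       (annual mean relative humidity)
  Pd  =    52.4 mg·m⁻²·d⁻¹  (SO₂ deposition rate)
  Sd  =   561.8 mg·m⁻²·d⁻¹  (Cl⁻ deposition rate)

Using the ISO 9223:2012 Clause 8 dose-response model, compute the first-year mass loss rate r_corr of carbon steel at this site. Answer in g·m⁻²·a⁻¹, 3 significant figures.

carbon steel: f(T) = +0.150·(T−10) [T≤10 °C] = -1.4850
  sulphur-dioxide contribution → 11.53 μm/a
  chloride contribution → 44.32 μm/a
  ⇒ r_corr(carbon steel) = 55.85 μm/a
Convert to mass loss: 55.85 μm/a × 7.85 g/cm³ = 438.4 g·m⁻²·a⁻¹

r_corr = 438 g·m⁻²·a⁻¹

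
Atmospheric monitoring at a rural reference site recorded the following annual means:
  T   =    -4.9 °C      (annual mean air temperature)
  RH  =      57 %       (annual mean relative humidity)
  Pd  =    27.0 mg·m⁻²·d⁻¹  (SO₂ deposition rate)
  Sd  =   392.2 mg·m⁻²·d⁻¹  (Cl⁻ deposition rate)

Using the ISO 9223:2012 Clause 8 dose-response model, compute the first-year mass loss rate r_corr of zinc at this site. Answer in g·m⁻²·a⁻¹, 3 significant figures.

zinc: f(T) = +0.038·(T−10) [T≤10 °C] = -0.5662
  Pd branch = 0.0129·Pd^0.44·e^(0.046·RH+f) = 0.4297 μm/a
  Cl⁻ term: 0.0175·392.2^0.57·exp(0.008·57+0.085·-4.9) = 0.5476
  r_corr = 0.4297 + 0.5476 = 0.9774 μm/a
Convert to mass loss: 0.9774 μm/a × 7.14 g/cm³ = 6.979 g·m⁻²·a⁻¹

r_corr = 6.98 g·m⁻²·a⁻¹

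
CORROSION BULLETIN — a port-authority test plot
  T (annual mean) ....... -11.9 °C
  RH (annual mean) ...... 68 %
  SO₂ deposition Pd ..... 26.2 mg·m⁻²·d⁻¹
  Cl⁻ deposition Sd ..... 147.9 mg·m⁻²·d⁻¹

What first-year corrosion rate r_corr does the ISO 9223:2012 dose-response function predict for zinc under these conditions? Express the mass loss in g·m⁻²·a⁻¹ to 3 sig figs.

zinc: f(T) = +0.038·(T−10) [T≤10 °C] = -0.8322
  SO₂ term: 0.0129·26.2^0.44·exp(0.046·68-0.8322) = 0.5391
  Cl⁻ term: 0.0175·147.9^0.57·exp(0.008·68+0.085·-11.9) = 0.1892
  sum: 0.5391 + 0.1892 → r_corr = 0.7283 μm/a
Convert to mass loss: 0.7283 μm/a × 7.14 g/cm³ = 5.2 g·m⁻²·a⁻¹

r_corr = 5.20 g·m⁻²·a⁻¹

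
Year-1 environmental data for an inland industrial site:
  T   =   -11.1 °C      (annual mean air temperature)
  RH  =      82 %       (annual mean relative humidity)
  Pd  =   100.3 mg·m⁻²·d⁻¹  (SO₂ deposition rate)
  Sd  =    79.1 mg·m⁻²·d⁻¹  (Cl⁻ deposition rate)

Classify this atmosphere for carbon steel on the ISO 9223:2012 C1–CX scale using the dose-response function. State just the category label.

C2

carbon steel: f(T) = +0.150·(T−10) [T≤10 °C] = -3.1650
  SO₂ term: 1.77·100.3^0.52·exp(0.02·82-3.1650) = 4.23
  Cl⁻ term: 0.102·79.1^0.62·exp(0.033·82+0.04·-11.1) = 14.72
  sum: 4.23 + 14.72 → r_corr = 18.95 μm/a
Category bounds: 1.3…25 μm/a bracket r_corr ⇒ C2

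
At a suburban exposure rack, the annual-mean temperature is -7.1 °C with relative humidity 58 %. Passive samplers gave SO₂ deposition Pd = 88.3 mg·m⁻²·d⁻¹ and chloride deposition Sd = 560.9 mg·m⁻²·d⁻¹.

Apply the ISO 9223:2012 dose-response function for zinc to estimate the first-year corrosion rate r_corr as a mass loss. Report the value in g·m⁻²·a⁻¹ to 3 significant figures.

r_corr = 8.99 g·m⁻²·a⁻¹

zinc: temperature factor f = +0.038·(-17.1) = -0.6498
  Pd branch = 0.0129·Pd^0.44·e^(0.046·RH+f) = 0.6971 μm/a
  Sd branch = 0.0175·Sd^0.57·e^(0.008·RH+0.085·T) = 0.5615 μm/a
  r_corr = 0.6971 + 0.5615 = 1.259 μm/a
Convert to mass loss: 1.259 μm/a × 7.14 g/cm³ = 8.986 g·m⁻²·a⁻¹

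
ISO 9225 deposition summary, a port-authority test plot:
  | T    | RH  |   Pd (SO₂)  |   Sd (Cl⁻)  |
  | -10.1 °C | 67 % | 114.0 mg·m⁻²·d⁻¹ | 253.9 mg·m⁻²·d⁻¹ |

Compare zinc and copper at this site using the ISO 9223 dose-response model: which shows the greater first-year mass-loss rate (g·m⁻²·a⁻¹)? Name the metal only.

zinc

zinc: temperature factor f = +0.038·(-20.1) = -0.7638
  sulphur-dioxide contribution → 1.053 μm/a
  chloride contribution → 0.2976 μm/a
  total first-year rate 1.351 μm/a
  mass loss = 1.351 μm/a × 7.14 g/cm³ = 9.643 g·m⁻²·a⁻¹
copper: T≤10 °C ⇒ hinge +0.126·(-10.1−10) = -2.5326
  sulphur-dioxide contribution → 0.07515 μm/a
  chloride contribution → 0.3109 μm/a
  total first-year rate 0.386 μm/a
  mass loss = 0.386 μm/a × 8.96 g/cm³ = 3.459 g·m⁻²·a⁻¹
Ordering by g·m⁻²·a⁻¹: zinc (9.64) > copper (3.46)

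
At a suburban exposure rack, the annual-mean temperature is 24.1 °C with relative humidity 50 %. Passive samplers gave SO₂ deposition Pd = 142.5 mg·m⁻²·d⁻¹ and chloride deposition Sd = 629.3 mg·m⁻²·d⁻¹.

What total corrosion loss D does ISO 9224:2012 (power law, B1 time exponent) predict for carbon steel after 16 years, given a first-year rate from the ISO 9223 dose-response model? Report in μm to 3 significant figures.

carbon steel: f(T) = -0.054·(T−10) [T>10 °C] = -0.7614
  sulphur-dioxide contribution → 29.62 μm/a
  chloride contribution → 75.71 μm/a
  total first-year rate 105.3 μm/a
Power-law: D(16) = r_corr · 16^0.523
  D(16) = 105.3 × 16^0.523 = 105.3 × 4.263 = 449 μm

D(16) = 449 μm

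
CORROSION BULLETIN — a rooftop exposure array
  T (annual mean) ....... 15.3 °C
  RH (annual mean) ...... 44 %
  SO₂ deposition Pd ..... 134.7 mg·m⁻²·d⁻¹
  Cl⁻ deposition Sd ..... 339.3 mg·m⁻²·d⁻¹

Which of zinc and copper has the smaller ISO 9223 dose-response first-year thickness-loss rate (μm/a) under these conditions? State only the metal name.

copper

zinc: T>10 °C ⇒ hinge -0.071·(15.3−10) = -0.3763
  Pd branch = 0.0129·Pd^0.44·e^(0.046·RH+f) = 0.5796 μm/a
  Cl⁻ term: 0.0175·339.3^0.57·exp(0.008·44+0.085·15.3) = 2.53
  sum: 0.5796 + 2.53 → r_corr = 3.11 μm/a
copper: T>10 °C ⇒ hinge -0.080·(15.3−10) = -0.4240
  Pd branch = 0.0053·Pd^0.26·e^(0.059·RH+f) = 0.1664 μm/a
  Cl⁻ term: 0.01025·339.3^0.27·exp(0.036·44+0.049·15.3) = 0.5099
  r_corr = 0.1664 + 0.5099 = 0.6763 μm/a
Ordering by μm/a: zinc (3.11) > copper (0.676)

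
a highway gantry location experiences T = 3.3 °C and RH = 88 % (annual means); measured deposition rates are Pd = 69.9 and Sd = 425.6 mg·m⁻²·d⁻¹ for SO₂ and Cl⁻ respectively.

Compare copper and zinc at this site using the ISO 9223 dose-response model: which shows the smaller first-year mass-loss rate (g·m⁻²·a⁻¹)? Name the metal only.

copper: T≤10 °C ⇒ hinge +0.126·(3.3−10) = -0.8442
  sulphur-dioxide contribution → 1.236 μm/a
  chloride contribution → 1.468 μm/a
  ⇒ r_corr(copper) = 2.704 μm/a
  mass loss = 2.704 μm/a × 8.96 g/cm³ = 24.23 g·m⁻²·a⁻¹
zinc: f(T) = +0.038·(T−10) [T≤10 °C] = -0.2546
  sulphur-dioxide contribution → 3.712 μm/a
  chloride contribution → 1.476 μm/a
  ⇒ r_corr(zinc) = 5.188 μm/a
  mass loss = 5.188 μm/a × 7.14 g/cm³ = 37.04 g·m⁻²·a⁻¹
Ordering by g·m⁻²·a⁻¹: zinc (37) > copper (24.2)

copper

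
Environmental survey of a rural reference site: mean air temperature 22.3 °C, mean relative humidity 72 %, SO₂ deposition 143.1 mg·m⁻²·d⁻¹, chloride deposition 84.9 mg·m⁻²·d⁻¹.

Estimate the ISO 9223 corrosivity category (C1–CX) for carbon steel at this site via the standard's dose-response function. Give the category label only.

C5

carbon steel: T>10 °C ⇒ hinge -0.054·(22.3−10) = -0.6642
  sulphur-dioxide contribution → 50.8 μm/a
  chloride contribution → 42.05 μm/a
  total first-year rate 92.85 μm/a
ISO 9223 Table 2 (carbon steel): 80 < 92.8 ≤ 200 μm/a ⇒ C5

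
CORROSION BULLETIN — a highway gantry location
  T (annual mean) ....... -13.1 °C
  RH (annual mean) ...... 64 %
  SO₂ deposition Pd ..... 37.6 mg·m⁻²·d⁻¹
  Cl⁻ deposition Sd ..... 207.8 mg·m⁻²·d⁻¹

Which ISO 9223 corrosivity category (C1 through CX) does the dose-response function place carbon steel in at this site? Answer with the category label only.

carbon steel: T≤10 °C ⇒ hinge +0.150·(-13.1−10) = -3.4650
  sulphur-dioxide contribution → 1.313 μm/a
  chloride contribution → 13.65 μm/a
  ⇒ r_corr(carbon steel) = 14.96 μm/a
Category bounds: 1.3…25 μm/a bracket r_corr ⇒ C2

C2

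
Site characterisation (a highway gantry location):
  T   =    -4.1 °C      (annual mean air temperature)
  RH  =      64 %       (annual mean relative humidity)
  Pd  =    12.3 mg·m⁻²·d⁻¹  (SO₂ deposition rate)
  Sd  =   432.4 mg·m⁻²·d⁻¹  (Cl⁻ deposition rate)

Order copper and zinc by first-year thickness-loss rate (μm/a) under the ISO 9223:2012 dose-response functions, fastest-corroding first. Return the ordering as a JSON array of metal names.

copper: f(T) = +0.126·(T−10) [T≤10 °C] = -1.7766
  SO₂ term: 0.0053·12.3^0.26·exp(0.059·64-1.7766) = 0.07516
  Sd branch = 0.01025·Sd^0.27·e^(0.036·RH+0.049·T) = 0.4323 μm/a
  sum: 0.07516 + 0.4323 → r_corr = 0.5075 μm/a
zinc: f(T) = +0.038·(T−10) [T≤10 °C] = -0.5358
  Pd branch = 0.0129·Pd^0.44·e^(0.046·RH+f) = 0.4325 μm/a
  Cl⁻ term: 0.0175·432.4^0.57·exp(0.008·64+0.085·-4.1) = 0.6554
  sum: 0.4325 + 0.6554 → r_corr = 1.088 μm/a
Ordering by μm/a: zinc (1.09) > copper (0.507)

["zinc", "copper"]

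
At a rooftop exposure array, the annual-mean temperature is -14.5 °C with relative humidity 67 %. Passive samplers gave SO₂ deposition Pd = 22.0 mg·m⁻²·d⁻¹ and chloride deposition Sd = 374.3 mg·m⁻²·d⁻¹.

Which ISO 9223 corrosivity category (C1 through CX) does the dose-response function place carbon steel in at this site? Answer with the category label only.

C2

carbon steel: f(T) = +0.150·(T−10) [T≤10 °C] = -3.6750
  SO₂ term: 1.77·22.0^0.52·exp(0.02·67-3.6750) = 0.855
  Sd branch = 0.102·Sd^0.62·e^(0.033·RH+0.04·T) = 20.53 μm/a
  sum: 0.855 + 20.53 → r_corr = 21.38 μm/a
21.4 μm/a falls in (1.3, 25] for carbon steel → category C2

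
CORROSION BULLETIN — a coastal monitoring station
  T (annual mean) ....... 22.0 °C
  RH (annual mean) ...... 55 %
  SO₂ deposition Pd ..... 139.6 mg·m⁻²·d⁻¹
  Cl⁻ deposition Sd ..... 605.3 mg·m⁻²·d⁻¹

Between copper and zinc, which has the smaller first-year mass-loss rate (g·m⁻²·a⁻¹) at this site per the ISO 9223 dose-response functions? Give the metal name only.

copper

copper: T>10 °C ⇒ hinge -0.080·(22.0−10) = -0.9600
  Pd branch = 0.0053·Pd^0.26·e^(0.059·RH+f) = 0.1881 μm/a
  Cl⁻ term: 0.01025·605.3^0.27·exp(0.036·55+0.049·22.0) = 1.23
  r_corr = 0.1881 + 1.23 = 1.418 μm/a
  mass loss = 1.418 μm/a × 8.96 g/cm³ = 12.71 g·m⁻²·a⁻¹
zinc: f(T) = -0.071·(T−10) [T>10 °C] = -0.8520
  SO₂ term: 0.0129·139.6^0.44·exp(0.046·55-0.8520) = 0.6069
  Sd branch = 0.0175·Sd^0.57·e^(0.008·RH+0.085·T) = 6.792 μm/a
  sum: 0.6069 + 6.792 → r_corr = 7.399 μm/a
  mass loss = 7.399 μm/a × 7.14 g/cm³ = 52.83 g·m⁻²·a⁻¹
Ordering by g·m⁻²·a⁻¹: zinc (52.8) > copper (12.7)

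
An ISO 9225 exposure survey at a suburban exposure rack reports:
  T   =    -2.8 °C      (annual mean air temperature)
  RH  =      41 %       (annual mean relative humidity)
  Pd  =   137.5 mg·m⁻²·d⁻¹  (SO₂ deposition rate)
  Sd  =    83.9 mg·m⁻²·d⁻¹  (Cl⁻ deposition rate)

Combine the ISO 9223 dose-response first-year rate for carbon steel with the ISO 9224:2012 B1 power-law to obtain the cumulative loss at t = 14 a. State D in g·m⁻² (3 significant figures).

D(14) = 410 g·m⁻²

carbon steel: f(T) = +0.150·(T−10) [T≤10 °C] = -1.9200
  sulphur-dioxide contribution → 7.624 μm/a
  chloride contribution → 5.499 μm/a
  total first-year rate 13.12 μm/a
ISO 9224: D(t) = r_corr · t^b with b = 0.523 (carbon steel, B1)
  D(14) = 13.12 × 14^0.523 = 13.12 × 3.976 = 52.17 μm
  Mass loss = 52.17 μm × 7.85 g/cm³ = 409.6 g·m⁻²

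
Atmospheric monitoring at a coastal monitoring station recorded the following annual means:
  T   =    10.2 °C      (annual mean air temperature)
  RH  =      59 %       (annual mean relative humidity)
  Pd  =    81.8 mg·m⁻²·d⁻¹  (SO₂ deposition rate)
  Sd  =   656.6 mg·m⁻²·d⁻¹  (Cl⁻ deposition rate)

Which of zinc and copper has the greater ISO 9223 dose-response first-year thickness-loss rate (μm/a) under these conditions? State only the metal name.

zinc: f(T) = -0.071·(T−10) [T>10 °C] = -0.0142
  sulphur-dioxide contribution → 1.333 μm/a
  chloride contribution → 2.694 μm/a
  ⇒ r_corr(zinc) = 4.027 μm/a
copper: temperature factor f = -0.080·(0.2) = -0.0160
  sulphur-dioxide contribution → 0.5326 μm/a
  chloride contribution → 0.8145 μm/a
  total first-year rate 1.347 μm/a
Ordering by μm/a: zinc (4.03) > copper (1.35)

zinc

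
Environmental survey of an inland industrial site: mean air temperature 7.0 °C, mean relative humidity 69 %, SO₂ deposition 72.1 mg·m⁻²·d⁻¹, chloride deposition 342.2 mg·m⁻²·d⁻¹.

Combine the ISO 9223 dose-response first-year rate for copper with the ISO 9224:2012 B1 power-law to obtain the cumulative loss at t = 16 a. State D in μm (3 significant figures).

D(16) = 9.43 μm

copper: temperature factor f = +0.126·(-3.0) = -0.3780
  SO₂ term: 0.0053·72.1^0.26·exp(0.059·69-0.3780) = 0.6474
  Sd branch = 0.01025·Sd^0.27·e^(0.036·RH+0.049·T) = 0.837 μm/a
  r_corr = 0.6474 + 0.837 = 1.484 μm/a
Power-law: D(16) = r_corr · 16^0.667
  D(16) = 1.484 × 16^0.667 = 1.484 × 6.355 = 9.434 μm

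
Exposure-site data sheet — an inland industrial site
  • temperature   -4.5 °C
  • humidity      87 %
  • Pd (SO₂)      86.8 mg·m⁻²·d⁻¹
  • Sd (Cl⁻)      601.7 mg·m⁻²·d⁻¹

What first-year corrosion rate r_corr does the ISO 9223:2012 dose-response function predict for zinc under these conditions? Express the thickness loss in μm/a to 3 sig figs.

zinc: f(T) = +0.038·(T−10) [T≤10 °C] = -0.5510
  sulphur-dioxide contribution → 2.899 μm/a
  chloride contribution → 0.9193 μm/a
  ⇒ r_corr(zinc) = 3.819 μm/a

r_corr = 3.82 μm/a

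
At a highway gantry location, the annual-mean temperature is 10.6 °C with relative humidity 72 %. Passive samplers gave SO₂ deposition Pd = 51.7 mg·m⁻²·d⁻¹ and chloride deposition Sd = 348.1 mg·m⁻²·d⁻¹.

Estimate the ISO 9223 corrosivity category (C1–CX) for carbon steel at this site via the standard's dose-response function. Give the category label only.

C5

carbon steel: temperature factor f = -0.054·(0.6) = -0.0324
  SO₂ term: 1.77·51.7^0.52·exp(0.02·72-0.0324) = 56.27
  Sd branch = 0.102·Sd^0.62·e^(0.033·RH+0.04·T) = 63.17 μm/a
  r_corr = 56.27 + 63.17 = 119.4 μm/a
119 μm/a falls in (80, 200] for carbon steel → category C5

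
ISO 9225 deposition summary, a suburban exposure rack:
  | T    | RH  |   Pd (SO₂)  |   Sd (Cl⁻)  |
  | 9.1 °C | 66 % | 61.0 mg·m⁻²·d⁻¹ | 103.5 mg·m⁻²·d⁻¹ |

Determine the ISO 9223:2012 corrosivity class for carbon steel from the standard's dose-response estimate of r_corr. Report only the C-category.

C4

carbon steel: temperature factor f = +0.150·(-0.9) = -0.1350
  sulphur-dioxide contribution → 49.09 μm/a
  chloride contribution → 23.01 μm/a
  ⇒ r_corr(carbon steel) = 72.09 μm/a
ISO 9223 Table 2 (carbon steel): 50 < 72.1 ≤ 80 μm/a ⇒ C4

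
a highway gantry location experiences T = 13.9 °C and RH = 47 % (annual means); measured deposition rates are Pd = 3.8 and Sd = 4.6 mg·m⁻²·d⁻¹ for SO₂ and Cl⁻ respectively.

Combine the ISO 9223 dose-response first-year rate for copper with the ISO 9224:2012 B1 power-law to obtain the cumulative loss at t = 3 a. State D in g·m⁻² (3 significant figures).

D(3) = 4.73 g·m⁻²

copper: temperature factor f = -0.080·(3.9) = -0.3120
  Pd branch = 0.0053·Pd^0.26·e^(0.059·RH+f) = 0.08787 μm/a
  Sd branch = 0.01025·Sd^0.27·e^(0.036·RH+0.049·T) = 0.1661 μm/a
  r_corr = 0.08787 + 0.1661 = 0.2539 μm/a
ISO 9224: D(t) = r_corr · t^b with b = 0.667 (copper, B1)
  D(3) = 0.2539 × 3^0.667 = 0.2539 × 2.081 = 0.5284 μm
  Mass loss = 0.5284 μm × 8.96 g/cm³ = 4.734 g·m⁻²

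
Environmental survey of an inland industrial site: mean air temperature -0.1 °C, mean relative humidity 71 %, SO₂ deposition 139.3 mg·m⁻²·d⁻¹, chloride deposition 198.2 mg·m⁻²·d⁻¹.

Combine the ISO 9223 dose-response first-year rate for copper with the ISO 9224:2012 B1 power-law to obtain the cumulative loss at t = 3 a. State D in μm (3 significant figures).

D(3) = 1.88 μm

copper: T≤10 °C ⇒ hinge +0.126·(-0.1−10) = -1.2726
  SO₂ term: 0.0053·139.3^0.26·exp(0.059·71-1.2726) = 0.3534
  Sd branch = 0.01025·Sd^0.27·e^(0.036·RH+0.049·T) = 0.5481 μm/a
  sum: 0.3534 + 0.5481 → r_corr = 0.9015 μm/a
Power-law: D(3) = r_corr · 3^0.667
  D(3) = 0.9015 × 3^0.667 = 0.9015 × 2.081 = 1.876 μm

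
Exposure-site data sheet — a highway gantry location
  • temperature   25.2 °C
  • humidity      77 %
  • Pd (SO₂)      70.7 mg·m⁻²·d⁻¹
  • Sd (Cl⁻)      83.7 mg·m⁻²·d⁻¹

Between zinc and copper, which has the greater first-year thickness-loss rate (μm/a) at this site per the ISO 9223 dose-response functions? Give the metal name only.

zinc: temperature factor f = -0.071·(15.2) = -1.0792
  sulphur-dioxide contribution → 0.9861 μm/a
  chloride contribution → 3.442 μm/a
  total first-year rate 4.428 μm/a
copper: f(T) = -0.080·(T−10) [T>10 °C] = -1.2160
  sulphur-dioxide contribution → 0.4467 μm/a
  chloride contribution → 1.862 μm/a
  total first-year rate 2.309 μm/a
Ordering by μm/a: zinc (4.43) > copper (2.31)

zinc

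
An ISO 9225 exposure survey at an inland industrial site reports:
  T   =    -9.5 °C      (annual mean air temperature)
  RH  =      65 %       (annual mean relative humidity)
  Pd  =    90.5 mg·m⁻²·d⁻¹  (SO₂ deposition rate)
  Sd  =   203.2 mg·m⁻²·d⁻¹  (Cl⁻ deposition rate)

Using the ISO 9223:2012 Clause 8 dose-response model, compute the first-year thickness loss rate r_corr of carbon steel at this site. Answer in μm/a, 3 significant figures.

carbon steel: temperature factor f = +0.150·(-19.5) = -2.9250
  sulphur-dioxide contribution → 3.628 μm/a
  chloride contribution → 16.07 μm/a
  total first-year rate 19.7 μm/a

r_corr = 19.7 μm/a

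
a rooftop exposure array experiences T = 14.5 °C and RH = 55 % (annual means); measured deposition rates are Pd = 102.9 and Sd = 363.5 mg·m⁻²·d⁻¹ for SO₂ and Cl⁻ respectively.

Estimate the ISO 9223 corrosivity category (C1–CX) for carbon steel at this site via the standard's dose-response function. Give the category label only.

C5

carbon steel: f(T) = -0.054·(T−10) [T>10 °C] = -0.2430
  Pd branch = 1.77·Pd^0.52·e^(0.02·RH+f) = 46.41 μm/a
  Sd branch = 0.102·Sd^0.62·e^(0.033·RH+0.04·T) = 43.28 μm/a
  sum: 46.41 + 43.28 → r_corr = 89.69 μm/a
ISO 9223 Table 2 (carbon steel): 80 < 89.7 ≤ 200 μm/a ⇒ C5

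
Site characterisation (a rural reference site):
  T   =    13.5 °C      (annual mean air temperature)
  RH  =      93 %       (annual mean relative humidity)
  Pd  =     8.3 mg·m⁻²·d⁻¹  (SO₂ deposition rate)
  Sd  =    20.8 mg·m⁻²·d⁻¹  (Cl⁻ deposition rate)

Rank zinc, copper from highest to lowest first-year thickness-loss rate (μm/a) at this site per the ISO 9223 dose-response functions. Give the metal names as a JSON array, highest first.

["copper", "zinc"]

zinc: f(T) = -0.071·(T−10) [T>10 °C] = -0.2485
  sulphur-dioxide contribution → 1.841 μm/a
  chloride contribution → 0.6543 μm/a
  ⇒ r_corr(zinc) = 2.495 μm/a
copper: f(T) = -0.080·(T−10) [T>10 °C] = -0.2800
  sulphur-dioxide contribution → 1.677 μm/a
  chloride contribution → 1.282 μm/a
  total first-year rate 2.959 μm/a
Ordering by μm/a: copper (2.96) > zinc (2.49)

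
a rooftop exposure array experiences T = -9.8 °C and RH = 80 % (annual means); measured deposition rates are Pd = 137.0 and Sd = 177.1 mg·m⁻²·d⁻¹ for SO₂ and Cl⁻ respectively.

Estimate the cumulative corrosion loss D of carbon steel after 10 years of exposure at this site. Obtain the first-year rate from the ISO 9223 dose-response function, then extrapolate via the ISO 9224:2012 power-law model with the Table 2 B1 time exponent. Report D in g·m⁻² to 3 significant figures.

carbon steel: temperature factor f = +0.150·(-19.8) = -2.9700
  SO₂ term: 1.77·137.0^0.52·exp(0.02·80-2.9700) = 5.809
  Sd branch = 0.102·Sd^0.62·e^(0.033·RH+0.04·T) = 23.92 μm/a
  r_corr = 5.809 + 23.92 = 29.73 μm/a
Power-law: D(10) = r_corr · 10^0.523
  D(10) = 29.73 × 10^0.523 = 29.73 × 3.334 = 99.13 μm
  Mass loss = 99.13 μm × 7.85 g/cm³ = 778.2 g·m⁻²

D(10) = 778 g·m⁻²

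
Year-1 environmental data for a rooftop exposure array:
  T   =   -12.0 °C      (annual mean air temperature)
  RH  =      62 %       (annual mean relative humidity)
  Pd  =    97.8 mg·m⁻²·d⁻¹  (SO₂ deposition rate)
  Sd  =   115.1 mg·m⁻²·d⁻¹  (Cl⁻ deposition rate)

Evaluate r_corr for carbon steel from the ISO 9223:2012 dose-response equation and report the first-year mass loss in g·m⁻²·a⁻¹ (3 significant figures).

carbon steel: temperature factor f = +0.150·(-22.0) = -3.3000
  SO₂ term: 1.77·97.8^0.52·exp(0.02·62-3.3000) = 2.445
  Sd branch = 0.102·Sd^0.62·e^(0.033·RH+0.04·T) = 9.259 μm/a
  sum: 2.445 + 9.259 → r_corr = 11.7 μm/a
Convert to mass loss: 11.7 μm/a × 7.85 g/cm³ = 91.88 g·m⁻²·a⁻¹

r_corr = 91.9 g·m⁻²·a⁻¹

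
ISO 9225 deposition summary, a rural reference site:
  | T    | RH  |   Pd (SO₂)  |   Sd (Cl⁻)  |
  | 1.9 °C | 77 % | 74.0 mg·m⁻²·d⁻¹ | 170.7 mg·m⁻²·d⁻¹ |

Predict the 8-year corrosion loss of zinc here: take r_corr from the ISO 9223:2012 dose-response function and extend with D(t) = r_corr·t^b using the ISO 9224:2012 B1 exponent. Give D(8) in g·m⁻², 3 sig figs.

zinc: f(T) = +0.038·(T−10) [T≤10 °C] = -0.3078
  Pd branch = 0.0129·Pd^0.44·e^(0.046·RH+f) = 2.176 μm/a
  Sd branch = 0.0175·Sd^0.57·e^(0.008·RH+0.085·T) = 0.713 μm/a
  r_corr = 2.176 + 0.713 = 2.889 μm/a
Long-term exponent b (ISO 9224 Table 2, B1) = 0.813
  D(8) = 2.889 × 8^0.813 = 2.889 × 5.423 = 15.67 μm
  Mass loss = 15.67 μm × 7.14 g/cm³ = 111.9 g·m⁻²

D(8) = 112 g·m⁻²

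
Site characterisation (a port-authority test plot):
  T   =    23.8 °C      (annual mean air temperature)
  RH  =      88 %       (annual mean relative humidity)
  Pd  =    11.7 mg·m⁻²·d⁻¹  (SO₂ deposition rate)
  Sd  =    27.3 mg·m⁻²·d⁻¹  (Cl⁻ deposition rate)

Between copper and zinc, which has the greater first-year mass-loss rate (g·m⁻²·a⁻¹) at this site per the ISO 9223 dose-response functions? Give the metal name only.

copper

copper: temperature factor f = -0.080·(13.8) = -1.1040
  Pd branch = 0.0053·Pd^0.26·e^(0.059·RH+f) = 0.599 μm/a
  Sd branch = 0.01025·Sd^0.27·e^(0.036·RH+0.049·T) = 1.909 μm/a
  sum: 0.599 + 1.909 → r_corr = 2.508 μm/a
  mass loss = 2.508 μm/a × 8.96 g/cm³ = 22.47 g·m⁻²·a⁻¹
zinc: f(T) = -0.071·(T−10) [T>10 °C] = -0.9798
  Pd branch = 0.0129·Pd^0.44·e^(0.046·RH+f) = 0.8186 μm/a
  Sd branch = 0.0175·Sd^0.57·e^(0.008·RH+0.085·T) = 1.762 μm/a
  r_corr = 0.8186 + 1.762 = 2.581 μm/a
  mass loss = 2.581 μm/a × 7.14 g/cm³ = 18.42 g·m⁻²·a⁻¹
Ordering by g·m⁻²·a⁻¹: copper (22.5) > zinc (18.4)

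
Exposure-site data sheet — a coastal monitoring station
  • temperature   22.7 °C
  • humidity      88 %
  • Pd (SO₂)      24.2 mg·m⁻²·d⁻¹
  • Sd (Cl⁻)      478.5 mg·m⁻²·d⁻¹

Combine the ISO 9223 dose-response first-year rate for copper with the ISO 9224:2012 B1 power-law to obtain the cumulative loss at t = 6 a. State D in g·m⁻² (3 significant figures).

D(6) = 139 g·m⁻²

copper: temperature factor f = -0.080·(12.7) = -1.0160
  sulphur-dioxide contribution → 0.7901 μm/a
  chloride contribution → 3.919 μm/a
  ⇒ r_corr(copper) = 4.709 μm/a
Power-law: D(6) = r_corr · 6^0.667
  D(6) = 4.709 × 6^0.667 = 4.709 × 3.304 = 15.56 μm
  Mass loss = 15.56 μm × 8.96 g/cm³ = 139.4 g·m⁻²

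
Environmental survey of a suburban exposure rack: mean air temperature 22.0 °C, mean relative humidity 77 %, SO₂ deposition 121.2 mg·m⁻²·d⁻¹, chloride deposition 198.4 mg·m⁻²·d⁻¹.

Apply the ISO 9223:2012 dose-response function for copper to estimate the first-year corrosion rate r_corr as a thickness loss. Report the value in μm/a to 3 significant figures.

copper: T>10 °C ⇒ hinge -0.080·(22.0−10) = -0.9600
  Pd branch = 0.0053·Pd^0.26·e^(0.059·RH+f) = 0.6638 μm/a
  Sd branch = 0.01025·Sd^0.27·e^(0.036·RH+0.049·T) = 2.01 μm/a
  r_corr = 0.6638 + 2.01 = 2.673 μm/a

r_corr = 2.67 μm/a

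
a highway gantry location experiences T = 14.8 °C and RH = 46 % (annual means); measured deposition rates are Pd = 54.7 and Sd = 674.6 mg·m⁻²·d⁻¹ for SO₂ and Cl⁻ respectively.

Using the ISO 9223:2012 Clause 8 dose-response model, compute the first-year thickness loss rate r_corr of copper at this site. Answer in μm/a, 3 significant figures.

copper: T>10 °C ⇒ hinge -0.080·(14.8−10) = -0.3840
  sulphur-dioxide contribution → 0.1542 μm/a
  chloride contribution → 0.6437 μm/a
  total first-year rate 0.7979 μm/a

r_corr = 0.798 μm/a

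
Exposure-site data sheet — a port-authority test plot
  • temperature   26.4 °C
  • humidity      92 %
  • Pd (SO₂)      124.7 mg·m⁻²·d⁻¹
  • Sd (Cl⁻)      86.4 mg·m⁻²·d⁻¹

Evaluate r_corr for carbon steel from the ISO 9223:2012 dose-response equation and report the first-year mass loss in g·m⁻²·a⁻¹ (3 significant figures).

r_corr = 1.20e+03 g·m⁻²·a⁻¹

carbon steel: f(T) = -0.054·(T−10) [T>10 °C] = -0.8856
  sulphur-dioxide contribution → 56.53 μm/a
  chloride contribution → 96.91 μm/a
  total first-year rate 153.4 μm/a
Convert to mass loss: 153.4 μm/a × 7.85 g/cm³ = 1205 g·m⁻²·a⁻¹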